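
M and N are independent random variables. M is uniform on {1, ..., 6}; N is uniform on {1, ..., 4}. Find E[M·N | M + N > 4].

65/6

P(M + N > 4) = 3/4.
Summing MN·P(x,y) over outcomes with M + N > 4 gives 65/8.
E[M·N | M + N > 4] = (65/8) / (3/4) = 65/6.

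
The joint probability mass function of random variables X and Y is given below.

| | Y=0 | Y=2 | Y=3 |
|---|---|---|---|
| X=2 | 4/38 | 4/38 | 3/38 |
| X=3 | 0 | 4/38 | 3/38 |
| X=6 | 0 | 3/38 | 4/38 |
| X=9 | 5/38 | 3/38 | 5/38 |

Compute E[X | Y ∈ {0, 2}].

P(Y ∈ {0, 2}) = 23/38.
Σ X·P over the event = 2·(4/38) + 2·(4/38) + 3·(4/38) + 6·(3/38) + 9·(5/38) + 9·(3/38) = 59/19.
E[X | Y ∈ {0, 2}] = (59/19) / (23/38) = 118/23.

118/23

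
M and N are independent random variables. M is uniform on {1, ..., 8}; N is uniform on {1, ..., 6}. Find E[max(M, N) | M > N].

160/27

P(M > N) = 9/16.
Summing max(M,N)·P(x,y) over outcomes with M > N gives 10/3.
E[max(M, N) | M > N] = (10/3) / (9/16) = 160/27.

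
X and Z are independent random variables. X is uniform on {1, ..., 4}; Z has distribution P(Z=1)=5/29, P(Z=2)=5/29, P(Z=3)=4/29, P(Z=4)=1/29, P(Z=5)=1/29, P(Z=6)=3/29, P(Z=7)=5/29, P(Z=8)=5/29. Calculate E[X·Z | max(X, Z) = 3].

P(max(X, Z) = 3) = 11/58.
Summing XZ·P(x,y) over outcomes with max(X, Z) = 3 gives 117/116.
E[X·Z | max(X, Z) = 3] = (117/116) / (11/58) = 117/22.

117/22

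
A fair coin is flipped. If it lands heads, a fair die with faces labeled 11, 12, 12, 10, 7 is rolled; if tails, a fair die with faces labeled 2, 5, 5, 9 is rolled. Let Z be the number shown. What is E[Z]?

313/40

E[Z | heads] = (11+12+12+10+7)/5 = 52/5.
E[Z | tails] = (2+5+5+9)/4 = 21/4.
By the law of total expectation,
E[Z] = (1/2)·(52/5) + (1/2)·(21/4) = 313/40.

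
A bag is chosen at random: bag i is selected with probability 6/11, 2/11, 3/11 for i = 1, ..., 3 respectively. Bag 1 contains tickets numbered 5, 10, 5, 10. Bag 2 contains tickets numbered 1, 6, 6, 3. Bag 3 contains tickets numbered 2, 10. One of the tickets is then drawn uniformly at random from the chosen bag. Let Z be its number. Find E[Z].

71/11

E[Z | bag 1] = (5+10+5+10)/4 = 15/2.
E[Z | bag 2] = (1+6+6+3)/4 = 4.
E[Z | bag 3] = (2+10)/2 = 6.
E[Z] = (6/11)·(15/2) + (2/11)·(4) + (3/11)·(6) = 71/11.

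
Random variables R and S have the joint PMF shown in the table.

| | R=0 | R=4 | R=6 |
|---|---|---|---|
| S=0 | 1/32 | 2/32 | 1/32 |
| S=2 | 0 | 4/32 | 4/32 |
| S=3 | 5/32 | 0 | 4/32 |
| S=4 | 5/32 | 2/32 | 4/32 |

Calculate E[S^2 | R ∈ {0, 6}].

P(R ∈ {0, 6}) = 3/4.
Summing S^2·P(R=x,S=y) over the conditioning event gives 241/32.
E[S^2 | R ∈ {0, 6}] = (241/32) / (3/4) = 241/24.

241/24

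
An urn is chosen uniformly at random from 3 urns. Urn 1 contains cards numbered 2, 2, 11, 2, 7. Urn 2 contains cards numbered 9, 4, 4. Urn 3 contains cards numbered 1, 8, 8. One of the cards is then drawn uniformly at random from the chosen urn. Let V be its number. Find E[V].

242/45

E[V | urn 1] = (2+2+11+2+7)/5 = 24/5.
E[V | urn 2] = (9+4+4)/3 = 17/3.
E[V | urn 3] = (1+8+8)/3 = 17/3.
By the law of total expectation,
E[V] = (1/3)·(24/5) + (1/3)·(17/3) + (1/3)·(17/3) = 242/45.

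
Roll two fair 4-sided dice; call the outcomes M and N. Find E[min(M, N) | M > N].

Outcomes with M > N: (2,1), (3,1), (3,2), (4,1), (4,2), (4,3), each with probability 1/16.
E[min(M, N) | M > N] = (1 + 1 + 2 + 1 + 2 + 3) / 6 = 5/3.

5/3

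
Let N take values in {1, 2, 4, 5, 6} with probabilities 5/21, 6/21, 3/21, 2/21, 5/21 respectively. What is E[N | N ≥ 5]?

P(N ≥ 5) = 1/3.
Σ over the event: 5·2/21 + 6·5/21 = 40/21.
E[N | N ≥ 5] = (40/21) / (1/3) = 40/7.

40/7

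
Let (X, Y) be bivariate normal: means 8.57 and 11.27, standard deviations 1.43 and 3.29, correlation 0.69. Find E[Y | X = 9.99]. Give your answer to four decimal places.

The regression of Y on X has slope ρ·σ_Y/σ_X and passes through (μ_X, μ_Y).
E[Y | X=9.99] = 11.27 + (0.69)·(3.29/1.43)·(9.99 − (8.57)) = 11.27 + (1.58748)·(1.42) = 13.5242.

13.5242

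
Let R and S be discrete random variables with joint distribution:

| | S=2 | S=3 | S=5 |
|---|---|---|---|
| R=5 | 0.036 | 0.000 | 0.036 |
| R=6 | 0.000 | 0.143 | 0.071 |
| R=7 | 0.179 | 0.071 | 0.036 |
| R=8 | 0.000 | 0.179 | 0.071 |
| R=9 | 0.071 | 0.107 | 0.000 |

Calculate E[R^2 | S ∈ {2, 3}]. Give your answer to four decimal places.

56.1985

P(S ∈ {2, 3}) = 0.786.
Summing R^2·P(R=x,S=y) over the conditioning event gives 44.172.
E[R^2 | S ∈ {2, 3}] = (44.172) / (0.786) = 56.1985.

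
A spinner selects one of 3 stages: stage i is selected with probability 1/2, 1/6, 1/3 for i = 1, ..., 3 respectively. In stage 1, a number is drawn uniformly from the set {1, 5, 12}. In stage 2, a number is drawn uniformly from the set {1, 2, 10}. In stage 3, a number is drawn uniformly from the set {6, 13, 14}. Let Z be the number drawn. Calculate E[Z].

133/18

E[Z | stage 1] = (1+5+12)/3 = 6.
E[Z | stage 2] = (1+2+10)/3 = 13/3.
E[Z | stage 3] = (6+13+14)/3 = 11.
By the law of total expectation,
E[Z] = (1/2)·(6) + (1/6)·(13/3) + (1/3)·(11) = 133/18.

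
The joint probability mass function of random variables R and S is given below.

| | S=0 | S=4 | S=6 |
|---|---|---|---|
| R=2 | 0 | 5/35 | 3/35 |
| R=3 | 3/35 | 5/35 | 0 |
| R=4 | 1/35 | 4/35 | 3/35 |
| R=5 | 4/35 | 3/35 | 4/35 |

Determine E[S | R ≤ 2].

P(R ≤ 2) = 8/35.
Summing S·P(R=x,S=y) over the conditioning event gives 38/35.
E[S | R ≤ 2] = (38/35) / (8/35) = 19/4.

19/4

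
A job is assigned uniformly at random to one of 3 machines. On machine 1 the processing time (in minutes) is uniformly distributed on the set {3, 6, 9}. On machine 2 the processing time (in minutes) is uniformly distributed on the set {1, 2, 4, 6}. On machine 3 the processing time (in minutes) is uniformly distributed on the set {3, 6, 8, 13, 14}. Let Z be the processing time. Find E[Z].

361/60

E[Z | machine 1] = (3+6+9)/3 = 6.
E[Z | machine 2] = (1+2+4+6)/4 = 13/4.
E[Z | machine 3] = (3+6+8+13+14)/5 = 44/5.
E[Z] = (1/3)·(6) + (1/3)·(13/4) + (1/3)·(44/5) = 361/60.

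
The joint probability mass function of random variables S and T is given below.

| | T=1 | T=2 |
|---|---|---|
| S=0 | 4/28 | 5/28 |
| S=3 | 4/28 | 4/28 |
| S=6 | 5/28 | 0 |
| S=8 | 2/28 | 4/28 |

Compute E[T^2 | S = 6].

P(S = 6) = 5/28.
Σ T^2·P over the event = 1·(5/28) = 5/28.
E[T^2 | S = 6] = (5/28) / (5/28) = 1.

1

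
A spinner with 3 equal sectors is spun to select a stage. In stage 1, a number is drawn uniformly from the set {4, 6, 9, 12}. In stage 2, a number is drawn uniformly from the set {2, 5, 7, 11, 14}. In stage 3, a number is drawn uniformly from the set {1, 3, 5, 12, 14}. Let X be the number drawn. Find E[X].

451/60

E[X | stage 1] = (4+6+9+12)/4 = 31/4.
E[X | stage 2] = (2+5+7+11+14)/5 = 39/5.
E[X | stage 3] = (1+3+5+12+14)/5 = 7.
By the law of total expectation,
E[X] = (1/3)·(31/4) + (1/3)·(39/5) + (1/3)·(7) = 451/60.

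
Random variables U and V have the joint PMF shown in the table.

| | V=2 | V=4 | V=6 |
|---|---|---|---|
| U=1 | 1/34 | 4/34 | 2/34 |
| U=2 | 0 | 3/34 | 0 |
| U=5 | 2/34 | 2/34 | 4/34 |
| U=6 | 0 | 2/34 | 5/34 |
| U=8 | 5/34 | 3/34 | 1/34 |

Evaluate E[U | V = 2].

51/8

P(V = 2) = 4/17.
Σ U·P over the event = 1·(1/34) + 5·(2/34) + 8·(5/34) = 3/2.
E[U | V = 2] = (3/2) / (4/17) = 51/8.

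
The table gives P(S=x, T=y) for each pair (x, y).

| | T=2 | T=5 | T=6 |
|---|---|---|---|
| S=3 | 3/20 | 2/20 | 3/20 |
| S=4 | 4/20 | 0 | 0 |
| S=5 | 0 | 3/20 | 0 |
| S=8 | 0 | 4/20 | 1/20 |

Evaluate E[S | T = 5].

53/9

P(T = 5) = 9/20.
Σ S·P over the event = 3·(2/20) + 5·(3/20) + 8·(4/20) = 53/20.
E[S | T = 5] = (53/20) / (9/20) = 53/9.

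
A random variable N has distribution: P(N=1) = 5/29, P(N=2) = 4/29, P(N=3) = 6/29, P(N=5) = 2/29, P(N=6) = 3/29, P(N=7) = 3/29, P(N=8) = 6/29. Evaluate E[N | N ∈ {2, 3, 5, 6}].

18/5

P(N ∈ {2, 3, 5, 6}) = 15/29.
Σ over the event: 2·4/29 + 3·6/29 + 5·2/29 + 6·3/29 = 54/29.
E[N | N ∈ {2, 3, 5, 6}] = (54/29) / (15/29) = 18/5.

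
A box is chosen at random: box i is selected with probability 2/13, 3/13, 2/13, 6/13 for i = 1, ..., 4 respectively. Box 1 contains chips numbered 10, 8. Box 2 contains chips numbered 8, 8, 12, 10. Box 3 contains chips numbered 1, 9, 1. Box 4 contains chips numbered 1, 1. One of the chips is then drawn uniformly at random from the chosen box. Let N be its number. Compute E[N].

359/78

E[N | box 1] = (10+8)/2 = 9.
E[N | box 2] = (8+8+12+10)/4 = 19/2.
E[N | box 3] = (1+9+1)/3 = 11/3.
E[N | box 4] = (1+1)/2 = 1.
By the law of total expectation,
E[N] = (2/13)·(9) + (3/13)·(19/2) + (2/13)·(11/3) + (6/13)·(1) = 359/78.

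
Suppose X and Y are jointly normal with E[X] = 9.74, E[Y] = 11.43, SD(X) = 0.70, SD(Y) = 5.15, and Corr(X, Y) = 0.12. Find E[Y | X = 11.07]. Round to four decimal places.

12.6042

The regression of Y on X has slope ρ·σ_Y/σ_X and passes through (μ_X, μ_Y).
E[Y | X=11.07] = 11.43 + (0.12)·(5.15/0.70)·(11.07 − (9.74)) = 11.43 + (0.88286)·(1.33) = 12.6042.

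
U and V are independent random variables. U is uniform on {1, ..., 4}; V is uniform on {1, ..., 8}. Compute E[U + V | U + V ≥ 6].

92/11

P(U + V ≥ 6) = 11/16.
Summing (U+V)·P(x,y) over outcomes with U + V ≥ 6 gives 23/4.
E[U + V | U + V ≥ 6] = (23/4) / (11/16) = 92/11.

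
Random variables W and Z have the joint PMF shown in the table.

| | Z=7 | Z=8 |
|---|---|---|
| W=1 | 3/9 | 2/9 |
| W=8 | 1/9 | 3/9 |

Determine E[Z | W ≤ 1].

37/5

P(W ≤ 1) = 5/9.
Σ Z·P over the event = 7·(3/9) + 8·(2/9) = 37/9.
E[Z | W ≤ 1] = (37/9) / (5/9) = 37/5.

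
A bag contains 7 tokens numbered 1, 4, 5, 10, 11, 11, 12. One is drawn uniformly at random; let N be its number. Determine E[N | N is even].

P(N is even) = 3/7.
Σ over the event: 4·1/7 + 10·1/7 + 12·1/7 = 26/7.
E[N | N is even] = (26/7) / (3/7) = 26/3.

26/3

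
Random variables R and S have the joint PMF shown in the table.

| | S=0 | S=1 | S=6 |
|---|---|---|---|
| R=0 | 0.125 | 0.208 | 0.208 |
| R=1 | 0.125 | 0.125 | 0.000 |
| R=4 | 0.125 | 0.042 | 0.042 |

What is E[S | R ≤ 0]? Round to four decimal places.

P(R ≤ 0) = 0.541.
Σ S·P over the event = 0·(0.125) + 1·(0.208) + 6·(0.208) = 1.456.
E[S | R ≤ 0] = (1.456) / (0.541) = 2.6913.

2.6913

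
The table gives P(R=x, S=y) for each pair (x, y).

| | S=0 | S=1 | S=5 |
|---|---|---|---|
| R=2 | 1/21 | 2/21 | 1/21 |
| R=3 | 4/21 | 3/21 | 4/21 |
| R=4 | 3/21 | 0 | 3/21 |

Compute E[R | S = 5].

P(S = 5) = 8/21.
Σ R·P over the event = 2·(1/21) + 3·(4/21) + 4·(3/21) = 26/21.
E[R | S = 5] = (26/21) / (8/21) = 13/4.

13/4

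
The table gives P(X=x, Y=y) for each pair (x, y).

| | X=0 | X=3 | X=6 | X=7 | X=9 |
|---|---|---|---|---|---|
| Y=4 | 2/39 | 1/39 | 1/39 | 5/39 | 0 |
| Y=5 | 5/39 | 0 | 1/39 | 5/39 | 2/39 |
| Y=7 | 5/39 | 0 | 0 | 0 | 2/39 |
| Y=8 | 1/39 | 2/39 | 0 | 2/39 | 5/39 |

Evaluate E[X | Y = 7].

P(Y = 7) = 7/39.
Summing X·P(X=x,Y=y) over the conditioning event gives 6/13.
E[X | Y = 7] = (6/13) / (7/39) = 18/7.

18/7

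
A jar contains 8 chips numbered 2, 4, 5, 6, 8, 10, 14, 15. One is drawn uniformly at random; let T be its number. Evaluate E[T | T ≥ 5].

P(T ≥ 5) = 3/4.
Σ over the event: 5·1/8 + 6·1/8 + 8·1/8 + 10·1/8 + 14·1/8 + 15·1/8 = 29/4.
E[T | T ≥ 5] = (29/4) / (3/4) = 29/3.

29/3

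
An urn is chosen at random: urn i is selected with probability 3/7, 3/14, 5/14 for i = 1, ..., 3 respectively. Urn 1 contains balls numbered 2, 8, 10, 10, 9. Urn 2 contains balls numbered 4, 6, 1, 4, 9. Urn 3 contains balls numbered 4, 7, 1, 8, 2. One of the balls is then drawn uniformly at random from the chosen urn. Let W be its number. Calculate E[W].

208/35

E[W | urn 1] = (2+8+10+10+9)/5 = 39/5.
E[W | urn 2] = (4+6+1+4+9)/5 = 24/5.
E[W | urn 3] = (4+7+1+8+2)/5 = 22/5.
By the law of total expectation,
E[W] = (3/7)·(39/5) + (3/14)·(24/5) + (5/14)·(22/5) = 208/35.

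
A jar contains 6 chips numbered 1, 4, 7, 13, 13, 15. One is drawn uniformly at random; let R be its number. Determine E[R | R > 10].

41/3

P(R > 10) = 1/2.
Σ over the event: 13·1/3 + 15·1/6 = 41/6.
E[R | R > 10] = (41/6) / (1/2) = 41/3.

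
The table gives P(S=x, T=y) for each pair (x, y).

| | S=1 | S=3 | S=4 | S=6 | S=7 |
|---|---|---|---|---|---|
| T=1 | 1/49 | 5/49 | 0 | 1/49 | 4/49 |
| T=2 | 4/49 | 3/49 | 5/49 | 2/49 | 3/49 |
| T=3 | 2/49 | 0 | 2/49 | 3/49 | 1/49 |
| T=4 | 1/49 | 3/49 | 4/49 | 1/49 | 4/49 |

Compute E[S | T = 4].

60/13

P(T = 4) = 13/49.
Summing S·P(S=x,T=y) over the conditioning event gives 60/49.
E[S | T = 4] = (60/49) / (13/49) = 60/13.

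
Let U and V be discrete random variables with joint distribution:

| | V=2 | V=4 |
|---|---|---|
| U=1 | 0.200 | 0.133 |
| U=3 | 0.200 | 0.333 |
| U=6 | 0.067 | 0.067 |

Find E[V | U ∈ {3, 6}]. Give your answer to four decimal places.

3.1994

P(U ∈ {3, 6}) = 0.667.
Σ V·P over the event = 2·(0.200) + 4·(0.333) + 2·(0.067) + 4·(0.067) = 2.134.
E[V | U ∈ {3, 6}] = (2.134) / (0.667) = 3.1994.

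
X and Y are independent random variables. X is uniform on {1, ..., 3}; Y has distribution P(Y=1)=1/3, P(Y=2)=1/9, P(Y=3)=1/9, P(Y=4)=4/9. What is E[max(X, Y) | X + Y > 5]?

35/9

P(X + Y > 5) = 1/3.
Summing max(X,Y)·P(x,y) over outcomes with X + Y > 5 gives 35/27.
E[max(X, Y) | X + Y > 5] = (35/27) / (1/3) = 35/9.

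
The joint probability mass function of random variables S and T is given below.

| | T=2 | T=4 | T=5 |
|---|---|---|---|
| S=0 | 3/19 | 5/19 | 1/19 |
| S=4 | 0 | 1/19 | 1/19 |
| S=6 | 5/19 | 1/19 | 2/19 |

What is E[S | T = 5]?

4

P(T = 5) = 4/19.
Σ S·P over the event = 0·(1/19) + 4·(1/19) + 6·(2/19) = 16/19.
E[S | T = 5] = (16/19) / (4/19) = 4.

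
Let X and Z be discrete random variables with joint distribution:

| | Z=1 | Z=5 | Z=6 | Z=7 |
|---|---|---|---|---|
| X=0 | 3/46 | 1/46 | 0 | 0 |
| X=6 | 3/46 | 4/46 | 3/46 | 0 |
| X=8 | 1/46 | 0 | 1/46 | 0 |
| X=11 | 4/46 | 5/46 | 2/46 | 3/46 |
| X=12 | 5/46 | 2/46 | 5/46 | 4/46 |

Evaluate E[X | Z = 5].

P(Z = 5) = 6/23.
Summing X·P(X=x,Z=y) over the conditioning event gives 103/46.
E[X | Z = 5] = (103/46) / (6/23) = 103/12.

103/12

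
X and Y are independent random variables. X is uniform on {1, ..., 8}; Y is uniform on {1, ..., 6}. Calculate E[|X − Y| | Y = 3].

Outcomes with Y = 3: (1,3), (2,3), (3,3), (4,3), (5,3), (6,3), (7,3), (8,3), each with probability 1/48.
E[|X − Y| | Y = 3] = (2 + 1 + 0 + 1 + 2 + 3 + 4 + 5) / 8 = 9/4.

9/4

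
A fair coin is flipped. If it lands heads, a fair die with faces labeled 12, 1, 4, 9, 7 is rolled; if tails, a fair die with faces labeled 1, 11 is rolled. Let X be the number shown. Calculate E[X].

E[X | heads] = (12+1+4+9+7)/5 = 33/5.
E[X | tails] = (1+11)/2 = 6.
E[X] = (1/2)·(33/5) + (1/2)·(6) = 63/10.

63/10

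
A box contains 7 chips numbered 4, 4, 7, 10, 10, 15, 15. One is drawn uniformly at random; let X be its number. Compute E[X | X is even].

7

P(X is even) = 4/7.
Σ over the event: 4·2/7 + 10·2/7 = 4.
E[X | X is even] = (4) / (4/7) = 7.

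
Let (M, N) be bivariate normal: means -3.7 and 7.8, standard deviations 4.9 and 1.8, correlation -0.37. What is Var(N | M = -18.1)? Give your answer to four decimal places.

The conditional variance in a bivariate normal is σ_N²(1 − ρ²), independent of x.
Var(N | M=-18.1) = (1.8)²·(1 − (-0.37)²) = 3.24·0.8631 = 2.7964.

2.7964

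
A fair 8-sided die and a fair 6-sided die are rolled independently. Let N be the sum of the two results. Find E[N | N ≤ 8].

P(N ≤ 8) = 9/16.
Σ over the event: 2·1/48 + 3·1/24 + 4·1/16 + 5·1/12 + 6·5/48 + 7·1/8 + 8·1/8 = 10/3.
E[N | N ≤ 8] = (10/3) / (9/16) = 160/27.

160/27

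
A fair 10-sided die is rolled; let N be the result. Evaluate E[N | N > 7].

9

Given N > 7, N is equally likely to be any of {8, 9, 10}.
E[N | N > 7] = (8 + 9 + 10) / 3 = 9.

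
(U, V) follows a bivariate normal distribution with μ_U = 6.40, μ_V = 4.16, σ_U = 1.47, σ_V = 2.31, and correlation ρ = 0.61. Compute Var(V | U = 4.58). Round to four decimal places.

3.3505

Var(V | U=x) = (1 − ρ²)·σ_V².
Var(V | U=4.58) = (2.31)²·(1 − (0.61)²) = 5.3361·0.6279 = 3.3505.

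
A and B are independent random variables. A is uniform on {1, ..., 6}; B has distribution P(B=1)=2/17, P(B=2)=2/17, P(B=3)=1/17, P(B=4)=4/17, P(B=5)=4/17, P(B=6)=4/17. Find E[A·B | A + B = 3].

P(A + B = 3) = 2/51.
Summing AB·P(x,y) over outcomes with A + B = 3 gives 4/51.
E[A·B | A + B = 3] = (4/51) / (2/51) = 2.

2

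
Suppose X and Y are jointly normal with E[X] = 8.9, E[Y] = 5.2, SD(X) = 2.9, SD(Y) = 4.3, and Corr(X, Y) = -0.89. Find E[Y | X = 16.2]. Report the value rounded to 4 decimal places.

-4.4335

For a bivariate normal, E[Y | X=x] = μ_Y + ρ·(σ_Y/σ_X)·(x − μ_X).
E[Y | X=16.2] = 5.2 + (-0.89)·(4.3/2.9)·(16.2 − (8.9)) = 5.2 + (-1.31966)·(7.3) = -4.4335.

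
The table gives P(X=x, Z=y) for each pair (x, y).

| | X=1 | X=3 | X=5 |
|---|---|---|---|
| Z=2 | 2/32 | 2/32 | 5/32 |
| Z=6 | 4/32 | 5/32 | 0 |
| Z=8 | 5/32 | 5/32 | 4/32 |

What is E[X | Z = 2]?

P(Z = 2) = 9/32.
Summing X·P(X=x,Z=y) over the conditioning event gives 33/32.
E[X | Z = 2] = (33/32) / (9/32) = 11/3.

11/3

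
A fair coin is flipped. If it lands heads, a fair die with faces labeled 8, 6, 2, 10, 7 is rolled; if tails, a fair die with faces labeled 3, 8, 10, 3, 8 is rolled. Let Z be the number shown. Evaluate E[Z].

E[Z | heads] = (8+6+2+10+7)/5 = 33/5.
E[Z | tails] = (3+8+10+3+8)/5 = 32/5.
By the law of total expectation,
E[Z] = (1/2)·(33/5) + (1/2)·(32/5) = 13/2.

13/2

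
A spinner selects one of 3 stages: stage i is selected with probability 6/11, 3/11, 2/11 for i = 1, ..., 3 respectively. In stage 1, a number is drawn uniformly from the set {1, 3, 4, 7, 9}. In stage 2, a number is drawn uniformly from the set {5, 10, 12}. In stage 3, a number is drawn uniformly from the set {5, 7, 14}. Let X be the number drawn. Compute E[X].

E[X | stage 1] = (1+3+4+7+9)/5 = 24/5.
E[X | stage 2] = (5+10+12)/3 = 9.
E[X | stage 3] = (5+7+14)/3 = 26/3.
E[X] = (6/11)·(24/5) + (3/11)·(9) + (2/11)·(26/3) = 1097/165.

1097/165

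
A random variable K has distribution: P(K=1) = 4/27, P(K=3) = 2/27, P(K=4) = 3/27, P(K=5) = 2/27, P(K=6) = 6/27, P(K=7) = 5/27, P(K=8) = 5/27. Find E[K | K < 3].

P(K < 3) = 4/27.
Σ over the event: 1·4/27 = 4/27.
E[K | K < 3] = (4/27) / (4/27) = 1.

1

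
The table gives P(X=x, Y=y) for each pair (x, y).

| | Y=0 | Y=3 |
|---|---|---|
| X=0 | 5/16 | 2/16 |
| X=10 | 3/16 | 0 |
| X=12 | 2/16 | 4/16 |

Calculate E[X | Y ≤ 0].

P(Y ≤ 0) = 5/8.
Σ X·P over the event = 0·(5/16) + 10·(3/16) + 12·(2/16) = 27/8.
E[X | Y ≤ 0] = (27/8) / (5/8) = 27/5.

27/5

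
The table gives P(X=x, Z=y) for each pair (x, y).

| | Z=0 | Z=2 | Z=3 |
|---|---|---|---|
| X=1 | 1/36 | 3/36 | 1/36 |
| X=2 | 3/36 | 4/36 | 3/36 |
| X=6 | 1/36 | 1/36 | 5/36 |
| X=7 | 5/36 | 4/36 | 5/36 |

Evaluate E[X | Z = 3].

P(Z = 3) = 7/18.
Summing X·P(X=x,Z=y) over the conditioning event gives 2.
E[X | Z = 3] = (2) / (7/18) = 36/7.

36/7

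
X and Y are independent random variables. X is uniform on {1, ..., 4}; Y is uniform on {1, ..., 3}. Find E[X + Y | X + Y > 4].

17/3

P(X + Y > 4) = 1/2.
Summing (X+Y)·P(x,y) over outcomes with X + Y > 4 gives 17/6.
E[X + Y | X + Y > 4] = (17/6) / (1/2) = 17/3.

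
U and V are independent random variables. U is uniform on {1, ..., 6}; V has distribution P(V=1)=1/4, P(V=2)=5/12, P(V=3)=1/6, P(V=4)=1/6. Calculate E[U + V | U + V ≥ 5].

P(U + V ≥ 5) = 17/24.
Summing (U+V)·P(x,y) over outcomes with U + V ≥ 5 gives 43/9.
E[U + V | U + V ≥ 5] = (43/9) / (17/24) = 344/51.

344/51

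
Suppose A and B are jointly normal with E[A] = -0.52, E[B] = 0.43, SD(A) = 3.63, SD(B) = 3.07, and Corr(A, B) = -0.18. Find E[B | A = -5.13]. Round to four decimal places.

1.1318

E[B | A=x] = μ_B + ρ(σ_B/σ_A)(x − μ_A) for jointly normal variables.
E[B | A=-5.13] = 0.43 + (-0.18)·(3.07/3.63)·(-5.13 − (-0.52)) = 0.43 + (-0.15223)·(-4.61) = 1.1318.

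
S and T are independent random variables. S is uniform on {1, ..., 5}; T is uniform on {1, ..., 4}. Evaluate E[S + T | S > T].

Outcomes with S > T: (2,1), (3,1), (3,2), (4,1), (4,2), (4,3), (5,1), (5,2), (5,3), (5,4), each with probability 1/20.
E[S + T | S > T] = (3 + 4 + 5 + 5 + 6 + 7 + 6 + 7 + 8 + 9) / 10 = 6.

6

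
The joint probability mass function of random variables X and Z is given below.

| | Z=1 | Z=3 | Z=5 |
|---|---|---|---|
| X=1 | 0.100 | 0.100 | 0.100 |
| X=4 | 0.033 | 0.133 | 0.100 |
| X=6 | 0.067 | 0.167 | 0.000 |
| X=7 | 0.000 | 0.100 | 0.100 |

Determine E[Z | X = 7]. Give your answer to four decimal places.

P(X = 7) = 0.200.
Σ Z·P over the event = 3·(0.100) + 5·(0.100) = 0.800.
E[Z | X = 7] = (0.800) / (0.200) = 4.0000.

4.0000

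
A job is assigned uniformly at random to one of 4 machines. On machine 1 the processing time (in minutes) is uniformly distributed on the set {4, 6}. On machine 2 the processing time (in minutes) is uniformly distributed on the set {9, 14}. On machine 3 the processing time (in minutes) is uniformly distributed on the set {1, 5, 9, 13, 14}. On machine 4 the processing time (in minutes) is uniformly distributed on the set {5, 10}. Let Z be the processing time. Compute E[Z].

81/10

E[Z | machine 1] = (4+6)/2 = 5.
E[Z | machine 2] = (9+14)/2 = 23/2.
E[Z | machine 3] = (1+5+9+13+14)/5 = 42/5.
E[Z | machine 4] = (5+10)/2 = 15/2.
By the law of total expectation,
E[Z] = (1/4)·(5) + (1/4)·(23/2) + (1/4)·(42/5) + (1/4)·(15/2) = 81/10.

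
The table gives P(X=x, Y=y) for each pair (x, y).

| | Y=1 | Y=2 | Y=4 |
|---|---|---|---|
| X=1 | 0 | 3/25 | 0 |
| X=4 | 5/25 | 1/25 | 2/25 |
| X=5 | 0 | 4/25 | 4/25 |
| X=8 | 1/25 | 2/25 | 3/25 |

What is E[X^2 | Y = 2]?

P(Y = 2) = 2/5.
Σ X^2·P over the event = 1·(3/25) + 16·(1/25) + 25·(4/25) + 64·(2/25) = 247/25.
E[X^2 | Y = 2] = (247/25) / (2/5) = 247/10.

247/10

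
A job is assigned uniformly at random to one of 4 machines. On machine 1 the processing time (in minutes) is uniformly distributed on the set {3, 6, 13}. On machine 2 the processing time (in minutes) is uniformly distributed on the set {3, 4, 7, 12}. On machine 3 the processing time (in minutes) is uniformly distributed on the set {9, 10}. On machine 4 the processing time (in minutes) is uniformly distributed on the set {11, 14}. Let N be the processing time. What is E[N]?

E[N | machine 1] = (3+6+13)/3 = 22/3.
E[N | machine 2] = (3+4+7+12)/4 = 13/2.
E[N | machine 3] = (9+10)/2 = 19/2.
E[N | machine 4] = (11+14)/2 = 25/2.
By the law of total expectation,
E[N] = (1/4)·(22/3) + (1/4)·(13/2) + (1/4)·(19/2) + (1/4)·(25/2) = 215/24.

215/24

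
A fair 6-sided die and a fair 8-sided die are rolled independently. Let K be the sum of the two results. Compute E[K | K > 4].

26/3

P(K > 4) = 7/8.
E[K | K > 4] = (91/12) / (7/8) = 26/3.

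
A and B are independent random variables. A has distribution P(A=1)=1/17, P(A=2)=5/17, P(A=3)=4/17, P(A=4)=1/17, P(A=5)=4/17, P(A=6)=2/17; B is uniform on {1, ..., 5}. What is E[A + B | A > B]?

93/14

P(A > B) = 42/85.
Summing (A+B)·P(x,y) over outcomes with A > B gives 279/85.
E[A + B | A > B] = (279/85) / (42/85) = 93/14.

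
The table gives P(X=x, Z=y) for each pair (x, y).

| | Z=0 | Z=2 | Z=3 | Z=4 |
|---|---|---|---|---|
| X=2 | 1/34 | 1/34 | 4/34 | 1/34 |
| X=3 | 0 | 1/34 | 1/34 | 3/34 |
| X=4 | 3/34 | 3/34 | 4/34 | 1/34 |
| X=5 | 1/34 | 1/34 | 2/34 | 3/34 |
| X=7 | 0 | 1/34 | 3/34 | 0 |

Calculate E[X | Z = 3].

P(Z = 3) = 7/17.
Σ X·P over the event = 2·(4/34) + 3·(1/34) + 4·(4/34) + 5·(2/34) + 7·(3/34) = 29/17.
E[X | Z = 3] = (29/17) / (7/17) = 29/7.

29/7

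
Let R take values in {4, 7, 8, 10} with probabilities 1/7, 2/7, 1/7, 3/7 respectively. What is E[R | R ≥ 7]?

26/3

P(R ≥ 7) = 6/7.
Σ over the event: 7·2/7 + 8·1/7 + 10·3/7 = 52/7.
E[R | R ≥ 7] = (52/7) / (6/7) = 26/3.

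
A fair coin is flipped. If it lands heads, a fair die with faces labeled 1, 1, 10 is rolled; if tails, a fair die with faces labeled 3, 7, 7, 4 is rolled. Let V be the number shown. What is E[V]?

37/8

E[V | heads] = (1+1+10)/3 = 4.
E[V | tails] = (3+7+7+4)/4 = 21/4.
By the law of total expectation,
E[V] = (1/2)·(4) + (1/2)·(21/4) = 37/8.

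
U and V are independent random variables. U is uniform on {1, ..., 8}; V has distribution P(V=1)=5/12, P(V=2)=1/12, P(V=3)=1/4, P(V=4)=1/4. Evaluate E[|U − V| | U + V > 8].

P(U + V > 8) = 7/24.
Summing |U−V|·P(x,y) over outcomes with U + V > 8 gives 7/6.
E[|U − V| | U + V > 8] = (7/6) / (7/24) = 4.

4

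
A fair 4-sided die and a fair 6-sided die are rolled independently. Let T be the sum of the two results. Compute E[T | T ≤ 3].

P(T ≤ 3) = 1/8.
Σ over the event: 2·1/24 + 3·1/12 = 1/3.
E[T | T ≤ 3] = (1/3) / (1/8) = 8/3.

8/3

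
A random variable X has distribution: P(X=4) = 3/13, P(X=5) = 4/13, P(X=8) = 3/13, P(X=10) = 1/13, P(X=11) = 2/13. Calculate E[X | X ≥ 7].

P(X ≥ 7) = 6/13.
Σ over the event: 8·3/13 + 10·1/13 + 11·2/13 = 56/13.
E[X | X ≥ 7] = (56/13) / (6/13) = 28/3.

28/3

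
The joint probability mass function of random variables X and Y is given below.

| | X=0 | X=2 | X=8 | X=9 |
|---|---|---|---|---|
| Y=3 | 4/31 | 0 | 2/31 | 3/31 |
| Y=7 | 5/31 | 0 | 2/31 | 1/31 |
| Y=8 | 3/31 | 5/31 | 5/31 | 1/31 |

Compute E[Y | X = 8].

20/3

P(X = 8) = 9/31.
Summing Y·P(X=x,Y=y) over the conditioning event gives 60/31.
E[Y | X = 8] = (60/31) / (9/31) = 20/3.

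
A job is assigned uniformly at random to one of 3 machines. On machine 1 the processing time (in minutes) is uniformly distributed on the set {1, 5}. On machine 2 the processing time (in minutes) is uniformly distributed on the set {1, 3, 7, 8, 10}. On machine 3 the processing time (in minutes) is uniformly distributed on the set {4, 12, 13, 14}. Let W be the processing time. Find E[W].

E[W | machine 1] = (1+5)/2 = 3.
E[W | machine 2] = (1+3+7+8+10)/5 = 29/5.
E[W | machine 3] = (4+12+13+14)/4 = 43/4.
By the law of total expectation,
E[W] = (1/3)·(3) + (1/3)·(29/5) + (1/3)·(43/4) = 391/60.

391/60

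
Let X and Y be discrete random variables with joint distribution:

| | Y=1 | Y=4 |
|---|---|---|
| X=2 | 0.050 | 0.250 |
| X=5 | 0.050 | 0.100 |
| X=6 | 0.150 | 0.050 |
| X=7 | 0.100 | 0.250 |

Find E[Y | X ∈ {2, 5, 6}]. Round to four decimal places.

P(X ∈ {2, 5, 6}) = 0.650.
Σ Y·P over the event = 1·(0.050) + 4·(0.250) + 1·(0.050) + 4·(0.100) + 1·(0.150) + 4·(0.050) = 1.850.
E[Y | X ∈ {2, 5, 6}] = (1.850) / (0.650) = 2.8462.

2.8462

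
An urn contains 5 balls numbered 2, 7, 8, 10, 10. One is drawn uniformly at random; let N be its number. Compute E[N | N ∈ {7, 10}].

9

P(N ∈ {7, 10}) = 3/5.
Σ over the event: 7·1/5 + 10·2/5 = 27/5.
E[N | N ∈ {7, 10}] = (27/5) / (3/5) = 9.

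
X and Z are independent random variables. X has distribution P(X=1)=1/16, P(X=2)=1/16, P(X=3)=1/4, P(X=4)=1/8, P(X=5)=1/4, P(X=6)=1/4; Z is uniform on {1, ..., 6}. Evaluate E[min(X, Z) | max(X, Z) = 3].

27/14

P(max(X, Z) = 3) = 7/48.
Summing min(X,Z)·P(x,y) over outcomes with max(X, Z) = 3 gives 9/32.
E[min(X, Z) | max(X, Z) = 3] = (9/32) / (7/48) = 27/14.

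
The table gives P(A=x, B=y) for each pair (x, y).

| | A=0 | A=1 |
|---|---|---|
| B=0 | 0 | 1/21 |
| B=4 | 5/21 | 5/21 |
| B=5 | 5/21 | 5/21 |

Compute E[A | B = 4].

P(B = 4) = 10/21.
Σ A·P over the event = 0·(5/21) + 1·(5/21) = 5/21.
E[A | B = 4] = (5/21) / (10/21) = 1/2.

1/2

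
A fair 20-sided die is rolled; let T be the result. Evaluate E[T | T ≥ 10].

15

Given T ≥ 10, T is equally likely to be any of {10, 11, 12, 13, 14, 15, 16, 17, 18, 19, 20}.
E[T | T ≥ 10] = (10 + 11 + 12 + 13 + 14 + 15 + 16 + 17 + 18 + 19 + 20) / 11 = 15.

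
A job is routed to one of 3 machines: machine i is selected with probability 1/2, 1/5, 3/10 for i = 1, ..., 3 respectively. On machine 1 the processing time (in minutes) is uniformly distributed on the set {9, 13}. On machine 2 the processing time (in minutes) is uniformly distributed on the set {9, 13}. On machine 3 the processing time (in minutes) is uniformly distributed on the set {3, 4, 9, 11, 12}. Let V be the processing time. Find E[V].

E[V | machine 1] = (9+13)/2 = 11.
E[V | machine 2] = (9+13)/2 = 11.
E[V | machine 3] = (3+4+9+11+12)/5 = 39/5.
E[V] = (1/2)·(11) + (1/5)·(11) + (3/10)·(39/5) = 251/25.

251/25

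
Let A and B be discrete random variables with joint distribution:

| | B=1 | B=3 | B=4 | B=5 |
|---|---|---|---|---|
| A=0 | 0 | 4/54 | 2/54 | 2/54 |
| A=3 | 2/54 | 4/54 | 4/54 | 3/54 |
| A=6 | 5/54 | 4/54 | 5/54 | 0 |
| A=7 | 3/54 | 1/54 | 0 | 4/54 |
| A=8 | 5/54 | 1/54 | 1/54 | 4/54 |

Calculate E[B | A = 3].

45/13

P(A = 3) = 13/54.
Σ B·P over the event = 1·(2/54) + 3·(4/54) + 4·(4/54) + 5·(3/54) = 5/6.
E[B | A = 3] = (5/6) / (13/54) = 45/13.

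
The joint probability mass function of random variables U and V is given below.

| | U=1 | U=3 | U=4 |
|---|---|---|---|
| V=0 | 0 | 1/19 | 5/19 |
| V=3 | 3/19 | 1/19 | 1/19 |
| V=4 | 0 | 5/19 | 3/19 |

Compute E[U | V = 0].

23/6

P(V = 0) = 6/19.
Σ U·P over the event = 3·(1/19) + 4·(5/19) = 23/19.
E[U | V = 0] = (23/19) / (6/19) = 23/6.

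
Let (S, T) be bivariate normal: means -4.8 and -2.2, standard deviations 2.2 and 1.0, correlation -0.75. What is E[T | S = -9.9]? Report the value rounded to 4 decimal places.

-0.4614

For a bivariate normal, E[T | S=x] = μ_T + ρ·(σ_T/σ_S)·(x − μ_S).
E[T | S=-9.9] = -2.2 + (-0.75)·(1.0/2.2)·(-9.9 − (-4.8)) = -2.2 + (-0.34091)·(-5.1) = -0.4614.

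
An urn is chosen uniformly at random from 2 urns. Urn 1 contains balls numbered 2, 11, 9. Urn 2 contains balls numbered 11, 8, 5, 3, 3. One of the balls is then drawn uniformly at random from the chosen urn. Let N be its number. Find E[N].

20/3

E[N | urn 1] = (2+11+9)/3 = 22/3.
E[N | urn 2] = (11+8+5+3+3)/5 = 6.
By the law of total expectation,
E[N] = (1/2)·(22/3) + (1/2)·(6) = 20/3.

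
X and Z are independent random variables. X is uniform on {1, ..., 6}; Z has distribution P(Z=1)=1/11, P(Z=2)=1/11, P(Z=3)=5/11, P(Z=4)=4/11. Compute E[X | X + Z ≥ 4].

P(X + Z ≥ 4) = 21/22.
Summing X·P(x,y) over outcomes with X + Z ≥ 4 gives 227/66.
E[X | X + Z ≥ 4] = (227/66) / (21/22) = 227/63.

227/63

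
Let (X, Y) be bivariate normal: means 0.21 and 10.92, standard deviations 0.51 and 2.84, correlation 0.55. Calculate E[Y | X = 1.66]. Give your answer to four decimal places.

15.3610

For a bivariate normal, E[Y | X=x] = μ_Y + ρ·(σ_Y/σ_X)·(x − μ_X).
E[Y | X=1.66] = 10.92 + (0.55)·(2.84/0.51)·(1.66 − (0.21)) = 10.92 + (3.06275)·(1.45) = 15.3610.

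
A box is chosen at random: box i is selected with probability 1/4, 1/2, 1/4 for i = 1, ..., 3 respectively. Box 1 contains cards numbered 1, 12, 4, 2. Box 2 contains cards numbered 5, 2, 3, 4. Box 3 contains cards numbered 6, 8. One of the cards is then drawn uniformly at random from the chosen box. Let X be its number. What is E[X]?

75/16

E[X | box 1] = (1+12+4+2)/4 = 19/4.
E[X | box 2] = (5+2+3+4)/4 = 7/2.
E[X | box 3] = (6+8)/2 = 7.
E[X] = (1/4)·(19/4) + (1/2)·(7/2) + (1/4)·(7) = 75/16.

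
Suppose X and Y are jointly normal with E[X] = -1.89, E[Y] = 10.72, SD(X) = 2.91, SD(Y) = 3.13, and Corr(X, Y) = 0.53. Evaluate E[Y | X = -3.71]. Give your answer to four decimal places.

9.6825

The regression of Y on X has slope ρ·σ_Y/σ_X and passes through (μ_X, μ_Y).
E[Y | X=-3.71] = 10.72 + (0.53)·(3.13/2.91)·(-3.71 − (-1.89)) = 10.72 + (0.57007)·(-1.82) = 9.6825.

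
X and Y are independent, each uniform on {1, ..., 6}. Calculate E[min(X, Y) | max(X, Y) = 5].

Outcomes with max(X, Y) = 5: (1,5), (2,5), (3,5), (4,5), (5,1), (5,2), (5,3), (5,4), (5,5), each with probability 1/36.
E[min(X, Y) | max(X, Y) = 5] = (1 + 2 + 3 + 4 + 1 + 2 + 3 + 4 + 5) / 9 = 25/9.

25/9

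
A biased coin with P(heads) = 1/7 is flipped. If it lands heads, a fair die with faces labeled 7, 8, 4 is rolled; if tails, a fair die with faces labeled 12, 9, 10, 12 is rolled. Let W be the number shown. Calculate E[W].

425/42

E[W | heads] = (7+8+4)/3 = 19/3.
E[W | tails] = (12+9+10+12)/4 = 43/4.
By the law of total expectation,
E[W] = (1/7)·(19/3) + (6/7)·(43/4) = 425/42.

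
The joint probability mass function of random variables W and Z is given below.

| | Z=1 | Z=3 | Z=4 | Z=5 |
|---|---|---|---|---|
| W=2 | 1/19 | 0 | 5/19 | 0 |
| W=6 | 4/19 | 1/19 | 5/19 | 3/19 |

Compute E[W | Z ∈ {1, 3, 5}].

P(Z ∈ {1, 3, 5}) = 9/19.
Σ W·P over the event = 2·(1/19) + 6·(4/19) + 6·(1/19) + 6·(3/19) = 50/19.
E[W | Z ∈ {1, 3, 5}] = (50/19) / (9/19) = 50/9.

50/9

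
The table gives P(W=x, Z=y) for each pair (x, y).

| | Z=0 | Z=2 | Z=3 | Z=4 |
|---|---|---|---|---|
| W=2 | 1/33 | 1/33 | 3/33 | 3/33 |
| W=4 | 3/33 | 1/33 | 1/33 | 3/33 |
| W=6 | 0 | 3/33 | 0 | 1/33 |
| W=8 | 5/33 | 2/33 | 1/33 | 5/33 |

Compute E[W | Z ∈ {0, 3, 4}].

P(Z ∈ {0, 3, 4}) = 26/33.
Summing W·P(W=x,Z=y) over the conditioning event gives 136/33.
E[W | Z ∈ {0, 3, 4}] = (136/33) / (26/33) = 68/13.

68/13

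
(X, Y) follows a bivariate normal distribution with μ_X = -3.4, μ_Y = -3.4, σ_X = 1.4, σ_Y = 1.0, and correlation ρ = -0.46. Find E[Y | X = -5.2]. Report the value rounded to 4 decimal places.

-2.8086

The regression of Y on X has slope ρ·σ_Y/σ_X and passes through (μ_X, μ_Y).
E[Y | X=-5.2] = -3.4 + (-0.46)·(1.0/1.4)·(-5.2 − (-3.4)) = -3.4 + (-0.32857)·(-1.8) = -2.8086.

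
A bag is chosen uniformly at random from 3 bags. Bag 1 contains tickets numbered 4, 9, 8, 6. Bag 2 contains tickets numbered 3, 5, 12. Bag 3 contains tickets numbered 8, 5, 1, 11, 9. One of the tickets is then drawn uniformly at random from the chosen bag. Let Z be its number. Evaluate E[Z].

1213/180

E[Z | bag 1] = (4+9+8+6)/4 = 27/4.
E[Z | bag 2] = (3+5+12)/3 = 20/3.
E[Z | bag 3] = (8+5+1+11+9)/5 = 34/5.
E[Z] = (1/3)·(27/4) + (1/3)·(20/3) + (1/3)·(34/5) = 1213/180.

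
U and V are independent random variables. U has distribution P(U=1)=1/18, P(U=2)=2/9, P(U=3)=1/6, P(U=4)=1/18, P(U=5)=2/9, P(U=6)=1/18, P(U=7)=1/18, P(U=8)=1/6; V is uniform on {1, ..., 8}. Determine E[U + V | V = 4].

151/18

P(V = 4) = 1/8.
Summing (U+V)·P(x,y) over outcomes with V = 4 gives 151/144.
E[U + V | V = 4] = (151/144) / (1/8) = 151/18.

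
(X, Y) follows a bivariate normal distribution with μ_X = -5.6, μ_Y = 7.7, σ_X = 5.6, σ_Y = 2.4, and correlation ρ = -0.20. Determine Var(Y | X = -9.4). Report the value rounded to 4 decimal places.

The conditional variance in a bivariate normal is σ_Y²(1 − ρ²), independent of x.
Var(Y | X=-9.4) = (2.4)²·(1 − (-0.20)²) = 5.76·0.96 = 5.5296.

5.5296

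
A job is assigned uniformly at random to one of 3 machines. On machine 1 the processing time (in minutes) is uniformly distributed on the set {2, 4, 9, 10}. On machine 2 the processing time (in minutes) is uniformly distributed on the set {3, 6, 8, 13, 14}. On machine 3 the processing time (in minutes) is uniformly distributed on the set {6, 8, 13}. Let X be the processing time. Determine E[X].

E[X | machine 1] = (2+4+9+10)/4 = 25/4.
E[X | machine 2] = (3+6+8+13+14)/5 = 44/5.
E[X | machine 3] = (6+8+13)/3 = 9.
By the law of total expectation,
E[X] = (1/3)·(25/4) + (1/3)·(44/5) + (1/3)·(9) = 481/60.

481/60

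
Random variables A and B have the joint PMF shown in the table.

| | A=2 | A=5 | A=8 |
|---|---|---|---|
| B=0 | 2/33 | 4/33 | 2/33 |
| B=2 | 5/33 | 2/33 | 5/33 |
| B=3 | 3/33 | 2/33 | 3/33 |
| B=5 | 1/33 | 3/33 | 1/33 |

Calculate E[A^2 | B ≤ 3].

220/7

P(B ≤ 3) = 28/33.
Summing A^2·P(A=x,B=y) over the conditioning event gives 80/3.
E[A^2 | B ≤ 3] = (80/3) / (28/33) = 220/7.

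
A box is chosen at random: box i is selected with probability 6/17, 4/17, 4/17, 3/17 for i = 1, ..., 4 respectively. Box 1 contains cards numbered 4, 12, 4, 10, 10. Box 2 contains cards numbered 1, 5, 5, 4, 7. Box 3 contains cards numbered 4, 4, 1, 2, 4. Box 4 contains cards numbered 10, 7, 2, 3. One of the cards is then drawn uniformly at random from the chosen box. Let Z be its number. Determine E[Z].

941/170

E[Z | box 1] = (4+12+4+10+10)/5 = 8.
E[Z | box 2] = (1+5+5+4+7)/5 = 22/5.
E[Z | box 3] = (4+4+1+2+4)/5 = 3.
E[Z | box 4] = (10+7+2+3)/4 = 11/2.
By the law of total expectation,
E[Z] = (6/17)·(8) + (4/17)·(22/5) + (4/17)·(3) + (3/17)·(11/2) = 941/170.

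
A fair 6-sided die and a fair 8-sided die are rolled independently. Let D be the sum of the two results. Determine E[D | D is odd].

8

P(D is odd) = 1/2.
Σ over the event: 3·1/24 + 5·1/12 + 7·1/8 + 9·1/8 + 11·1/12 + 13·1/24 = 4.
E[D | D is odd] = (4) / (1/2) = 8.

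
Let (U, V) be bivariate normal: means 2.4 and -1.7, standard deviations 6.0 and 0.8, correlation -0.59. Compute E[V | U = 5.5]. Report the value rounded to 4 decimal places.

-1.9439

E[V | U=x] = μ_V + ρ(σ_V/σ_U)(x − μ_U) for jointly normal variables.
E[V | U=5.5] = -1.7 + (-0.59)·(0.8/6.0)·(5.5 − (2.4)) = -1.7 + (-0.078667)·(3.1) = -1.9439.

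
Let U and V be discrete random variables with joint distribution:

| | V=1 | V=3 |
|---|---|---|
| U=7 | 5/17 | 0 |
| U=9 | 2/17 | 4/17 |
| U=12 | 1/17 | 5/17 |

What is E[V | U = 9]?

7/3

P(U = 9) = 6/17.
Summing V·P(U=x,V=y) over the conditioning event gives 14/17.
E[V | U = 9] = (14/17) / (6/17) = 7/3.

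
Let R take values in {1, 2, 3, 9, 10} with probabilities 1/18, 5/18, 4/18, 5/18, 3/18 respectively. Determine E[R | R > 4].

P(R > 4) = 4/9.
Σ over the event: 9·5/18 + 10·1/6 = 25/6.
E[R | R > 4] = (25/6) / (4/9) = 75/8.

75/8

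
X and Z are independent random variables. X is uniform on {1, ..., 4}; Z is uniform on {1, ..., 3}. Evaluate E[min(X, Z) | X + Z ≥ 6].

8/3

Outcomes with X + Z ≥ 6: (3,3), (4,2), (4,3), each with probability 1/12.
E[min(X, Z) | X + Z ≥ 6] = (3 + 2 + 3) / 3 = 8/3.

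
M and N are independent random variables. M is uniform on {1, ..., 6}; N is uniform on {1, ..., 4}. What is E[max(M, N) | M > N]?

32/7

P(M > N) = 7/12.
Summing max(M,N)·P(x,y) over outcomes with M > N gives 8/3.
E[max(M, N) | M > N] = (8/3) / (7/12) = 32/7.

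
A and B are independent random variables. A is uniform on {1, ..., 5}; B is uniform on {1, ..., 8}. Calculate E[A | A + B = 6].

Outcomes with A + B = 6: (1,5), (2,4), (3,3), (4,2), (5,1), each with probability 1/40.
E[A | A + B = 6] = (1 + 2 + 3 + 4 + 5) / 5 = 3.

3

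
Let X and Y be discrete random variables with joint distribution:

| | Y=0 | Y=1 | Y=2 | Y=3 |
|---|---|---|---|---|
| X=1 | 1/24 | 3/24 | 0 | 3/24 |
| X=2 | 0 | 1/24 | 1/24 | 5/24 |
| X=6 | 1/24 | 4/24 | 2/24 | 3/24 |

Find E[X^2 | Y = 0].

37/2

P(Y = 0) = 1/12.
Summing X^2·P(X=x,Y=y) over the conditioning event gives 37/24.
E[X^2 | Y = 0] = (37/24) / (1/12) = 37/2.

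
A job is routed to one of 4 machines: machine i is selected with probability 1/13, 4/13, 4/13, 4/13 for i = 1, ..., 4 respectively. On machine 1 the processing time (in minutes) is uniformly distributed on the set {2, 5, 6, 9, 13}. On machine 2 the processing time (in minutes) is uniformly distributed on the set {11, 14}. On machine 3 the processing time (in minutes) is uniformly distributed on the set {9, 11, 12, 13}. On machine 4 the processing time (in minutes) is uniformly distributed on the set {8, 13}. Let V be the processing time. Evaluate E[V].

E[V | machine 1] = (2+5+6+9+13)/5 = 7.
E[V | machine 2] = (11+14)/2 = 25/2.
E[V | machine 3] = (9+11+12+13)/4 = 45/4.
E[V | machine 4] = (8+13)/2 = 21/2.
By the law of total expectation,
E[V] = (1/13)·(7) + (4/13)·(25/2) + (4/13)·(45/4) + (4/13)·(21/2) = 144/13.

144/13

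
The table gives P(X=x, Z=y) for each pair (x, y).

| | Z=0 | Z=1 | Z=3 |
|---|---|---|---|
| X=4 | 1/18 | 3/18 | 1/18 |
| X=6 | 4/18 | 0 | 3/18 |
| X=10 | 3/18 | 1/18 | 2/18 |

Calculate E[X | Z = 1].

11/2

P(Z = 1) = 2/9.
Σ X·P over the event = 4·(3/18) + 10·(1/18) = 11/9.
E[X | Z = 1] = (11/9) / (2/9) = 11/2.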